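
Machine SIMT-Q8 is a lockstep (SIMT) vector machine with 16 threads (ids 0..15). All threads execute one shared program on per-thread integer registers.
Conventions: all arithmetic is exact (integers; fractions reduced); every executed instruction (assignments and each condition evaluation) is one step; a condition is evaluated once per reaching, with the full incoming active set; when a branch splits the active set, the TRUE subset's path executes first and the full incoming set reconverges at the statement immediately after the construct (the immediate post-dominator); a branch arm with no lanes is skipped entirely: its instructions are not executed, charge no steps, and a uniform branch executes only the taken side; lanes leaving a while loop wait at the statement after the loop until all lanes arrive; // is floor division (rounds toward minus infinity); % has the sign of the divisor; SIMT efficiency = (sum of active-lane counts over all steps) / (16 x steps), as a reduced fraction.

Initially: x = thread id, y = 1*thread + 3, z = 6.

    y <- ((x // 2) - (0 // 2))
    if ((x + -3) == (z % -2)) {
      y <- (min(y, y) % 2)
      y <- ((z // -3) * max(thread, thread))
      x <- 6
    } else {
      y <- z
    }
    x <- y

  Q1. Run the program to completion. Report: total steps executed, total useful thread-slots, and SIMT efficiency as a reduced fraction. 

Answer: 7 steps, 66 useful, 33/56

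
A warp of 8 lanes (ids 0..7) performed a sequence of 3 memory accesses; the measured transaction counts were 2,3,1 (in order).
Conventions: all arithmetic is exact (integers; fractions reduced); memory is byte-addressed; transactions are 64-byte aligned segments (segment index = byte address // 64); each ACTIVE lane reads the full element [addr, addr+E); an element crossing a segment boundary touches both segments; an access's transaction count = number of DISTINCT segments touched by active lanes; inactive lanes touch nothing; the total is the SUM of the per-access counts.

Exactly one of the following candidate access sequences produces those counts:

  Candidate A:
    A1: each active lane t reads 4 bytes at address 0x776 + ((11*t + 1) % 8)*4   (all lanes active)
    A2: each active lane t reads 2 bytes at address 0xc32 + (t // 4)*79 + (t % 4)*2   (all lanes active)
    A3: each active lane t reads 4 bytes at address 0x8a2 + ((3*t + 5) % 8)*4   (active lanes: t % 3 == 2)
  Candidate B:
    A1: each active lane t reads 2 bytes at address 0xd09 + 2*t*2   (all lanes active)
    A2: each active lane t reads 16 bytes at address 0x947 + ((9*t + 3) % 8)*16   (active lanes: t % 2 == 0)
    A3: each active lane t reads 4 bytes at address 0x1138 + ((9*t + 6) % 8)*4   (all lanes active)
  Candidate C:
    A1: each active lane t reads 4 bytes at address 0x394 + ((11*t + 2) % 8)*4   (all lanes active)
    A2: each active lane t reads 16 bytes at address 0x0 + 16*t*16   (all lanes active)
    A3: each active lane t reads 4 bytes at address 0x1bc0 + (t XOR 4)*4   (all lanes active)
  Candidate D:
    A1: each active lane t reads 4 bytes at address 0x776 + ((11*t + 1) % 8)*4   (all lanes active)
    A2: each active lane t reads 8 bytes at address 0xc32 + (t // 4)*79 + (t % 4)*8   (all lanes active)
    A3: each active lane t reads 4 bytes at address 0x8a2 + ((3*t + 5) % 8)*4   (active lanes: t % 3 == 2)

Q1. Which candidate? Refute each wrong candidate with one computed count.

A: A2 gives 2 transactions, not 3
B: A1 gives 1 transaction, not 2
C: A1 gives 1 transaction, not 2
D: all counts match (2,3,1)

Answer: D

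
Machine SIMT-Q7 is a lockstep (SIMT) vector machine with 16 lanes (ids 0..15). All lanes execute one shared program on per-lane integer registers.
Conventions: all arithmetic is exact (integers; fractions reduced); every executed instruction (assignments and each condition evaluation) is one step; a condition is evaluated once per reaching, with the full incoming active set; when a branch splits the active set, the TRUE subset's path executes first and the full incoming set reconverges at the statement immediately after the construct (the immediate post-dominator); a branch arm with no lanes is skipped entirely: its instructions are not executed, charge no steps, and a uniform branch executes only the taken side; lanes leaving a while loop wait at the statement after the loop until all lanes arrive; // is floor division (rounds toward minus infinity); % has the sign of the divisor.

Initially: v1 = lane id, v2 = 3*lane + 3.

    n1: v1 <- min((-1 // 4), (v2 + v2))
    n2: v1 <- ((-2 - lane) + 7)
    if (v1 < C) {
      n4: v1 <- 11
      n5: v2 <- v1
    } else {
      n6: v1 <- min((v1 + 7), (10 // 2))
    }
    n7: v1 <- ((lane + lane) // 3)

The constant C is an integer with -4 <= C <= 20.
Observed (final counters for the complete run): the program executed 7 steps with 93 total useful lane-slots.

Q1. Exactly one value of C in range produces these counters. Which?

Answer: C = 3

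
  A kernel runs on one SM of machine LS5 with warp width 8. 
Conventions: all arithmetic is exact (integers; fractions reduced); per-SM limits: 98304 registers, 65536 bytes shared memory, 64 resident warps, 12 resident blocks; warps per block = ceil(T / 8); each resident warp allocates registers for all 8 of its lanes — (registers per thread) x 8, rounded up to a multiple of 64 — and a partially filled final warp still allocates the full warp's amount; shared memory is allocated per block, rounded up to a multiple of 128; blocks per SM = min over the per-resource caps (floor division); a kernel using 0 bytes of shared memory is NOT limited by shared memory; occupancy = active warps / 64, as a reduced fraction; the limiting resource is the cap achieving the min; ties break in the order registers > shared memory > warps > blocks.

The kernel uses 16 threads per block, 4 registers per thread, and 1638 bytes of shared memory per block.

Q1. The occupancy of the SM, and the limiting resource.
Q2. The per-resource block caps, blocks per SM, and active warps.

Answer: occupancy 3/8, limited by blocks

registers: 768 blocks
shared memory: 39 blocks
warps: 32 blocks
blocks: 12 blocks

Answer: 12 blocks, 24 active warps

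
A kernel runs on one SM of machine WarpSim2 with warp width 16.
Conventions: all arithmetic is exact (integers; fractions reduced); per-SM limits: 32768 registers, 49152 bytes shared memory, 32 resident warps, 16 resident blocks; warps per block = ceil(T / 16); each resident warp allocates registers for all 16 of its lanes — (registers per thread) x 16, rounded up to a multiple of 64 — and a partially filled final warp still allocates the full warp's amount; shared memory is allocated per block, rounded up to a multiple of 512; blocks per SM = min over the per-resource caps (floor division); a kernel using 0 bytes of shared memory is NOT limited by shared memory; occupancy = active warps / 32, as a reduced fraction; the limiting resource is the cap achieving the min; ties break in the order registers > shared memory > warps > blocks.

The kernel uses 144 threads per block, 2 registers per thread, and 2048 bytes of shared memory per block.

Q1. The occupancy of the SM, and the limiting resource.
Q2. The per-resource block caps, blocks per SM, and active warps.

Answer: occupancy 27/32, limited by warps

registers: 56 blocks
shared memory: 24 blocks
warps: 3 blocks
blocks: 16 blocks

Answer: 3 blocks, 27 active warps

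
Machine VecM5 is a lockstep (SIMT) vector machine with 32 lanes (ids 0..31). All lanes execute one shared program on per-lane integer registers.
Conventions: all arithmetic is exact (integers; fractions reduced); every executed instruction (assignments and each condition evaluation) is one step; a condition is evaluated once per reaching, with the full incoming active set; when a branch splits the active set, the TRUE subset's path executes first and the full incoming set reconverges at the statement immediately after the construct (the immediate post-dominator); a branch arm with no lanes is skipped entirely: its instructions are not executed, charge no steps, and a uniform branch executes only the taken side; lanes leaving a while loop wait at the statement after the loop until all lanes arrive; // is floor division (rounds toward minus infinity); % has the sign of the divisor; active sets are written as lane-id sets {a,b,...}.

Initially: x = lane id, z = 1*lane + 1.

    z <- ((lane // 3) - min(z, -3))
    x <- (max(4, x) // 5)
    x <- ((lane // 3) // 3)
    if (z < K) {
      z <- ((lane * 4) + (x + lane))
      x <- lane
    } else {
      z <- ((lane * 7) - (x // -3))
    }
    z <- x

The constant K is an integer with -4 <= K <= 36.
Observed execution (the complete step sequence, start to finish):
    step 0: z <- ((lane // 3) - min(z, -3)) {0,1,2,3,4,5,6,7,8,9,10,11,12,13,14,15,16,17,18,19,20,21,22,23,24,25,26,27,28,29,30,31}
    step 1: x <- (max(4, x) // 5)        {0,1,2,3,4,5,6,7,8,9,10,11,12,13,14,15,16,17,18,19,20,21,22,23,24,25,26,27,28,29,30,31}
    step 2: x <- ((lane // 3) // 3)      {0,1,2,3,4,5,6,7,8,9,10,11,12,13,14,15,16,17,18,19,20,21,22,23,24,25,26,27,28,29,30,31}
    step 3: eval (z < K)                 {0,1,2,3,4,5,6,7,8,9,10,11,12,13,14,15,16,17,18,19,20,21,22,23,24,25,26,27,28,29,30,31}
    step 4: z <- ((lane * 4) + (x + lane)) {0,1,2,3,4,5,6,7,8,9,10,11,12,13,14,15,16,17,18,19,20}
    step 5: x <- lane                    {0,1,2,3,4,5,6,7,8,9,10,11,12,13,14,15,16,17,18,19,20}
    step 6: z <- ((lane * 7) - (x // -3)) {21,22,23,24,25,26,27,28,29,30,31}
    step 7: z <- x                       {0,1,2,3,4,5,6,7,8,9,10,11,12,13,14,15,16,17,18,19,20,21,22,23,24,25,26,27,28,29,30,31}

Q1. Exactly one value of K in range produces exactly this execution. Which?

Answer: K = 10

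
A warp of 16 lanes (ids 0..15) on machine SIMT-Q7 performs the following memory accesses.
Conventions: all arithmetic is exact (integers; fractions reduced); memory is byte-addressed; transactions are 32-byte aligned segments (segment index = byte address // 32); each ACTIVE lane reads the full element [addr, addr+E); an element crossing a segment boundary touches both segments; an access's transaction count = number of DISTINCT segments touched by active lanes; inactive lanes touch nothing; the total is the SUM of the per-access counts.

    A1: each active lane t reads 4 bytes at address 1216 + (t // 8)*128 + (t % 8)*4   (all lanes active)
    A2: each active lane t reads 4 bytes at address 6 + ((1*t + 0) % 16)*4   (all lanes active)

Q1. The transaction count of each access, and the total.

A1: 2 transactions
A2: 3 transactions

Answer: 2,3; total 5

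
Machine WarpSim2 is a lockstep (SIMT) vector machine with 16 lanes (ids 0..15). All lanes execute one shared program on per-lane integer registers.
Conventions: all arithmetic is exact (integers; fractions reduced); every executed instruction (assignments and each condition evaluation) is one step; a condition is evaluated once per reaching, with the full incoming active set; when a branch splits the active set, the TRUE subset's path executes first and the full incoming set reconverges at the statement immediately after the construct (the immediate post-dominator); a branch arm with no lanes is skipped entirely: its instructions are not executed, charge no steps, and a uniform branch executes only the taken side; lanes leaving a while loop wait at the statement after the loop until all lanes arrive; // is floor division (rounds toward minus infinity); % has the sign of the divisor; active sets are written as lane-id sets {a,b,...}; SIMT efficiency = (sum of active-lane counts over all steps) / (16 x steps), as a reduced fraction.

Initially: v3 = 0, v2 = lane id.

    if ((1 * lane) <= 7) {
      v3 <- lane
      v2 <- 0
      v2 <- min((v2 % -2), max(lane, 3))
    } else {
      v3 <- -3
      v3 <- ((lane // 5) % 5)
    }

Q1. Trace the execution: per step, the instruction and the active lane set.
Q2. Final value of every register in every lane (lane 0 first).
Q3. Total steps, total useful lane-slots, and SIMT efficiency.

step 0: eval ((1 * lane) <= 7)       {0,1,2,3,4,5,6,7,8,9,10,11,12,13,14,15}
step 1: v3 <- lane                   {0,1,2,3,4,5,6,7}
step 2: v2 <- 0                      {0,1,2,3,4,5,6,7}
step 3: v2 <- min((v2 % -2), max(lane, 3)) {0,1,2,3,4,5,6,7}
step 4: v3 <- -3                     {8,9,10,11,12,13,14,15}
step 5: v3 <- ((lane // 5) % 5)      {8,9,10,11,12,13,14,15}

Answer: 6 steps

v3: 0,1,2,3,4,5,6,7,1,1,2,2,2,2,2,3
v2: 0,0,0,0,0,0,0,0,8,9,10,11,12,13,14,15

steps = 6; useful = 56; efficiency = 56/96 = 7/12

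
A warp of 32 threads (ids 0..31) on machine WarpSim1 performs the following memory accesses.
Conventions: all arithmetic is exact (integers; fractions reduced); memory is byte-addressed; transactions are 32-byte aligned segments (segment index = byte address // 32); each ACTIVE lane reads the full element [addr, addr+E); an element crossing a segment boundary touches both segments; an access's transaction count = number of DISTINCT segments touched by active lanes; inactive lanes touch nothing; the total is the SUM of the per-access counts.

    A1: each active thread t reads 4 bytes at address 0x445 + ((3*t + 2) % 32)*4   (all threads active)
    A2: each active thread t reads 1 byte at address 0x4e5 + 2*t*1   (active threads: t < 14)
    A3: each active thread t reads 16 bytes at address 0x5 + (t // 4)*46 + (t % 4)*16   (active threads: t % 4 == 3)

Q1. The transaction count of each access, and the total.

A1: 5 transactions
A2: 1 transaction
A3: 12 transactions

Answer: 5,1,12; total 18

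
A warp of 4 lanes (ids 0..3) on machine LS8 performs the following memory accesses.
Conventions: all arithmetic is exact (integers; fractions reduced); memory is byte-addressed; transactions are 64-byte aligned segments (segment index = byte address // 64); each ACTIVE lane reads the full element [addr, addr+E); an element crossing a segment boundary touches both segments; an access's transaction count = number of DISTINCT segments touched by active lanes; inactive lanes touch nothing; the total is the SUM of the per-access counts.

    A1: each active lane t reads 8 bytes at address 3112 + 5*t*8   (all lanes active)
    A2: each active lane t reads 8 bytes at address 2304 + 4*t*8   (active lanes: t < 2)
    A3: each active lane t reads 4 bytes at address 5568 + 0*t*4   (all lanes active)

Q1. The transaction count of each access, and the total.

A1: 3 transactions
A2: 1 transaction
A3: 1 transaction

Answer: 3,1,1; total 5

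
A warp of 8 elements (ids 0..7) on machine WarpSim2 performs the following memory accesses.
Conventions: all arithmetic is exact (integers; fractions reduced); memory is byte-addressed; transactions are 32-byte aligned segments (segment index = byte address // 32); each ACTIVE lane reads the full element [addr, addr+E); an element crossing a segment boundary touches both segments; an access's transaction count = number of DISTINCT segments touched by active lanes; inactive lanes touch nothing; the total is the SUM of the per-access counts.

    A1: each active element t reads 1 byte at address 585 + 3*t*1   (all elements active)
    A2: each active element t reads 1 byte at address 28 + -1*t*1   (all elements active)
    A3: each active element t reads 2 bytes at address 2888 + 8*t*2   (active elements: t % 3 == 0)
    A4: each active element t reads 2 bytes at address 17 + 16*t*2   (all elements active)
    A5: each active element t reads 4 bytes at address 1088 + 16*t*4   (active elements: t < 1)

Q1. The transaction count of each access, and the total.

A1: 1 transaction
A2: 1 transaction
A3: 3 transactions
A4: 8 transactions
A5: 1 transaction

Answer: 1,1,3,8,1; total 14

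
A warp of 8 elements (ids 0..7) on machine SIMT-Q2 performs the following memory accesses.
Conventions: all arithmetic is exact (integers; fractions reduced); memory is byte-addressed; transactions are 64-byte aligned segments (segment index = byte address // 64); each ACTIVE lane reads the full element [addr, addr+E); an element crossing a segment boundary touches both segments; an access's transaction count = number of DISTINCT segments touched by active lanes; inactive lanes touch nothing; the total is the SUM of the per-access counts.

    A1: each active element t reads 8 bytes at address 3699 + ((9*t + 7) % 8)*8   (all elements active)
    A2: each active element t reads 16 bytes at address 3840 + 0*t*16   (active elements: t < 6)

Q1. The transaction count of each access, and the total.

A1: 2 transactions
A2: 1 transaction

Answer: 2,1; total 3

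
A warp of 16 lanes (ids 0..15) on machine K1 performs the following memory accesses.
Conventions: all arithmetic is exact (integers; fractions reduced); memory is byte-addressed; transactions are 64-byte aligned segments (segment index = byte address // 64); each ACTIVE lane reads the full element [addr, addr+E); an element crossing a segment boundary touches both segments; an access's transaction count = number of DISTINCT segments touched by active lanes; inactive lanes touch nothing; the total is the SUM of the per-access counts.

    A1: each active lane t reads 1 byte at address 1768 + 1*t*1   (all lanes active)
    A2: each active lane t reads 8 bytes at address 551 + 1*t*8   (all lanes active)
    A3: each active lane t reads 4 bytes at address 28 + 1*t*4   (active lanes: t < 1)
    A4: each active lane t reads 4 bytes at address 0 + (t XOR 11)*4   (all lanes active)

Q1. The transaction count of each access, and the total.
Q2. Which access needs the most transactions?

A1: 1 transaction
A2: 3 transactions
A3: 1 transaction
A4: 1 transaction

Answer: 1,3,1,1; total 6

Answer: A2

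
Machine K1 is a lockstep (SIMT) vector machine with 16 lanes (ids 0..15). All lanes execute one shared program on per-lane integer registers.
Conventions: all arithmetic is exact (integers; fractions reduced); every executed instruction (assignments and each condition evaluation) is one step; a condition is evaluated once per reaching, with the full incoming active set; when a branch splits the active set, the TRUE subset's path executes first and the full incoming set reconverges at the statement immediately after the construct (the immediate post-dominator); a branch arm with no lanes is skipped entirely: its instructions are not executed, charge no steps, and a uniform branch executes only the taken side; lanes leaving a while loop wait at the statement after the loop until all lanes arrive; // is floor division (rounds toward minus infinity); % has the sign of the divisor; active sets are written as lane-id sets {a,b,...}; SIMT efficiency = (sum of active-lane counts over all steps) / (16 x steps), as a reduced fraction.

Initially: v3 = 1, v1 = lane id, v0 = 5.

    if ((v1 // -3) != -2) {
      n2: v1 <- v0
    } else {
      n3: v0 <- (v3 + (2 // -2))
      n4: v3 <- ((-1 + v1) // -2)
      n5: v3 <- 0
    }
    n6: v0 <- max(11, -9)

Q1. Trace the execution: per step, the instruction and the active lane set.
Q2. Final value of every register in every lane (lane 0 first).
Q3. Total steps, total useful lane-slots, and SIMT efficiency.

step 0: eval ((v1 // -3) != -2)      {0,1,2,3,4,5,6,7,8,9,10,11,12,13,14,15}
step 1: v1 <- v0                     {0,1,2,3,7,8,9,10,11,12,13,14,15}
step 2: v0 <- (v3 + (2 // -2))       {4,5,6}
step 3: v3 <- ((-1 + v1) // -2)      {4,5,6}
step 4: v3 <- 0                      {4,5,6}
step 5: v0 <- max(11, -9)            {0,1,2,3,4,5,6,7,8,9,10,11,12,13,14,15}

Answer: 6 steps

v3: 1,1,1,1,0,0,0,1,1,1,1,1,1,1,1,1
v1: 5,5,5,5,4,5,6,5,5,5,5,5,5,5,5,5
v0: 11,11,11,11,11,11,11,11,11,11,11,11,11,11,11,11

steps = 6; useful = 54; efficiency = 54/96 = 9/16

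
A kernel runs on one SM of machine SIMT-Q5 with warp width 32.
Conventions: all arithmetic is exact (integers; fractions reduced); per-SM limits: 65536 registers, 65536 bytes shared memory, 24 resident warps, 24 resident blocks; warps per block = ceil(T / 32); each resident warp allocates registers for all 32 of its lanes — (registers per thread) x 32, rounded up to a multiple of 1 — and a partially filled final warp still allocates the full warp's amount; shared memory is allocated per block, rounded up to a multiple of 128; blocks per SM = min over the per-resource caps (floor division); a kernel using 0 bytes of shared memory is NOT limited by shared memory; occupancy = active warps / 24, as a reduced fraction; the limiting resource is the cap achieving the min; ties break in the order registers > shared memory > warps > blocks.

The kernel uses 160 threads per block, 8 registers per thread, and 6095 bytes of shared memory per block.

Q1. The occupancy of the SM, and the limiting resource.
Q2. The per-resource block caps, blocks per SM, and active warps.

Answer: occupancy 5/6, limited by warps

registers: 51 blocks
shared memory: 10 blocks
warps: 4 blocks
blocks: 24 blocks

Answer: 4 blocks, 20 active warps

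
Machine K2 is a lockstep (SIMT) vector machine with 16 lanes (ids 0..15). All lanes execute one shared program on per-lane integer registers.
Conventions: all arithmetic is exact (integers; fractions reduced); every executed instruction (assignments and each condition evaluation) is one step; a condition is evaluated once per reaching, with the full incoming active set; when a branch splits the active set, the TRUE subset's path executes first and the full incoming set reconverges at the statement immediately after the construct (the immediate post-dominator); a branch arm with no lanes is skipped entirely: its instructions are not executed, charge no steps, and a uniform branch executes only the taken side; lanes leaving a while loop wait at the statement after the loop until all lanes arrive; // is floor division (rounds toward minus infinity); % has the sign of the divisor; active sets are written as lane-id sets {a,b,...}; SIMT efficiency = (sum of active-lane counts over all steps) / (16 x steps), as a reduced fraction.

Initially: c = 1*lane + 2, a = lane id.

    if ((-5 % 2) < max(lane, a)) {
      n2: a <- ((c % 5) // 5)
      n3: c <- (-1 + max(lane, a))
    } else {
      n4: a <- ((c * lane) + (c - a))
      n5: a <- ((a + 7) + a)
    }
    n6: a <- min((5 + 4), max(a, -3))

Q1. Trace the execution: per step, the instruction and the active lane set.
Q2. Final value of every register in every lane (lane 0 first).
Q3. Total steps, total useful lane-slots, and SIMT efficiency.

step 0: eval ((-5 % 2) < max(lane, a)) {0,1,2,3,4,5,6,7,8,9,10,11,12,13,14,15}
step 1: a <- ((c % 5) // 5)          {2,3,4,5,6,7,8,9,10,11,12,13,14,15}
step 2: c <- (-1 + max(lane, a))     {2,3,4,5,6,7,8,9,10,11,12,13,14,15}
step 3: a <- ((c * lane) + (c - a))  {0,1}
step 4: a <- ((a + 7) + a)           {0,1}
step 5: a <- min((5 + 4), max(a, -3)) {0,1,2,3,4,5,6,7,8,9,10,11,12,13,14,15}

Answer: 6 steps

c: 2,3,1,2,3,4,5,6,7,8,9,10,11,12,13,14
a: 9,9,0,0,0,0,0,0,0,0,0,0,0,0,0,0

steps = 6; useful = 64; efficiency = 64/96 = 2/3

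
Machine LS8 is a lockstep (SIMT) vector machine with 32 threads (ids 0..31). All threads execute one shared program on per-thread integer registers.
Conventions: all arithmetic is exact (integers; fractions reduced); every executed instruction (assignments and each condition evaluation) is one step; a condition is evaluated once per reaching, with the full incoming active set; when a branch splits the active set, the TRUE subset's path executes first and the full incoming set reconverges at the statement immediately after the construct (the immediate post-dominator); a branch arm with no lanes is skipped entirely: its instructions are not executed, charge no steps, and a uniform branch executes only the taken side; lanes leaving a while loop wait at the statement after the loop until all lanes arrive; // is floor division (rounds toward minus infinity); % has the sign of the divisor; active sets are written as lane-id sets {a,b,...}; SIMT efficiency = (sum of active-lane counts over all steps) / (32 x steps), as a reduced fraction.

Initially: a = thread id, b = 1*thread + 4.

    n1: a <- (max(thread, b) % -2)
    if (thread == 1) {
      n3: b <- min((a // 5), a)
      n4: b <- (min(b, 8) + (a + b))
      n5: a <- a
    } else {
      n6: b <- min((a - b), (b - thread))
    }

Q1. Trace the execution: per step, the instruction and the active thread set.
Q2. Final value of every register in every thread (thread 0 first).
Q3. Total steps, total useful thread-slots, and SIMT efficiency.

step 0: a <- (max(thread, b) % -2)   {0,1,2,3,4,5,6,7,8,9,10,11,12,13,14,15,16,17,18,19,20,21,22,23,24,25,26,27,28,29,30,31}
step 1: eval (thread == 1)           {0,1,2,3,4,5,6,7,8,9,10,11,12,13,14,15,16,17,18,19,20,21,22,23,24,25,26,27,28,29,30,31}
step 2: b <- min((a // 5), a)        {1}
step 3: b <- (min(b, 8) + (a + b))   {1}
step 4: a <- a                       {1}
step 5: b <- min((a - b), (b - thread)) {0,2,3,4,5,6,7,8,9,10,11,12,13,14,15,16,17,18,19,20,21,22,23,24,25,26,27,28,29,30,31}

Answer: 6 steps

a: 0,-1,0,-1,0,-1,0,-1,0,-1,0,-1,0,-1,0,-1,0,-1,0,-1,0,-1,0,-1,0,-1,0,-1,0,-1,0,-1
b: -4,-3,-6,-8,-8,-10,-10,-12,-12,-14,-14,-16,-16,-18,-18,-20,-20,-22,-22,-24,-24,-26,-26,-28,-28,-30,-30,-32,-32,-34,-34,-36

steps = 6; useful = 98; efficiency = 98/192 = 49/96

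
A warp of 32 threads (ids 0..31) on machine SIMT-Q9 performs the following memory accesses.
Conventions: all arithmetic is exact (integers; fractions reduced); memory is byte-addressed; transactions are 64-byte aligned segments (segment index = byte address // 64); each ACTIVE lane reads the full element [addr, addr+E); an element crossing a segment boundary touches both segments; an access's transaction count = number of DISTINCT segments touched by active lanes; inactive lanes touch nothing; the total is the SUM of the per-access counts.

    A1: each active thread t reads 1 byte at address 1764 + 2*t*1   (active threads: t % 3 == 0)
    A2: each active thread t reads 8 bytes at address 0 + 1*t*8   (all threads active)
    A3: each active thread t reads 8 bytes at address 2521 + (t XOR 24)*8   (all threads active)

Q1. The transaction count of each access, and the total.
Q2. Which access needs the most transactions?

A1: 2 transactions
A2: 4 transactions
A3: 5 transactions

Answer: 2,4,5; total 11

Answer: A3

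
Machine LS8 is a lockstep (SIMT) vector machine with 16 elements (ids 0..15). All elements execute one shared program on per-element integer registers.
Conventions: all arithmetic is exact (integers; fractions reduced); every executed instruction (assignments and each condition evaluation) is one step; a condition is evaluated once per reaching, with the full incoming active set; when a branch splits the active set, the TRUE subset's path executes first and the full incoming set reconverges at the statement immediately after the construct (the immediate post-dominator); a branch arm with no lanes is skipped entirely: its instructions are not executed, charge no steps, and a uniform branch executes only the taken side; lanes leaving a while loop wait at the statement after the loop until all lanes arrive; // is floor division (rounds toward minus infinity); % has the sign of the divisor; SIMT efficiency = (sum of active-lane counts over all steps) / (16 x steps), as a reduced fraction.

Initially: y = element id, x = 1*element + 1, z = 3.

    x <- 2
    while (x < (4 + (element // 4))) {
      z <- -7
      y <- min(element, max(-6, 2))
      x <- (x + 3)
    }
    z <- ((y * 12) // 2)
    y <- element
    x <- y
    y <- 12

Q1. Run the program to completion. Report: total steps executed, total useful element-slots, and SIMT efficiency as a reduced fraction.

Answer: 14 steps, 192 useful, 6/7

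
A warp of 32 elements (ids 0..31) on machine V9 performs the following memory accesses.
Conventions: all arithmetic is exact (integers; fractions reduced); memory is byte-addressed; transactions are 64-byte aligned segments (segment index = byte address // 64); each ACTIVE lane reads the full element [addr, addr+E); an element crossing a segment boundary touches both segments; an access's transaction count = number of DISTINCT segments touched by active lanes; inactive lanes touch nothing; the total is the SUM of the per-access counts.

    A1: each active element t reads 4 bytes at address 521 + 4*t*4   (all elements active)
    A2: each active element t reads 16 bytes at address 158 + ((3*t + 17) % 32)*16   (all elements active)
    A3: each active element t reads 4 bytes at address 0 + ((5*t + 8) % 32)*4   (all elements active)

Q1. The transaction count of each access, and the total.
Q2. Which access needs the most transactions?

A1: 8 transactions
A2: 9 transactions
A3: 2 transactions

Answer: 8,9,2; total 19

Answer: A2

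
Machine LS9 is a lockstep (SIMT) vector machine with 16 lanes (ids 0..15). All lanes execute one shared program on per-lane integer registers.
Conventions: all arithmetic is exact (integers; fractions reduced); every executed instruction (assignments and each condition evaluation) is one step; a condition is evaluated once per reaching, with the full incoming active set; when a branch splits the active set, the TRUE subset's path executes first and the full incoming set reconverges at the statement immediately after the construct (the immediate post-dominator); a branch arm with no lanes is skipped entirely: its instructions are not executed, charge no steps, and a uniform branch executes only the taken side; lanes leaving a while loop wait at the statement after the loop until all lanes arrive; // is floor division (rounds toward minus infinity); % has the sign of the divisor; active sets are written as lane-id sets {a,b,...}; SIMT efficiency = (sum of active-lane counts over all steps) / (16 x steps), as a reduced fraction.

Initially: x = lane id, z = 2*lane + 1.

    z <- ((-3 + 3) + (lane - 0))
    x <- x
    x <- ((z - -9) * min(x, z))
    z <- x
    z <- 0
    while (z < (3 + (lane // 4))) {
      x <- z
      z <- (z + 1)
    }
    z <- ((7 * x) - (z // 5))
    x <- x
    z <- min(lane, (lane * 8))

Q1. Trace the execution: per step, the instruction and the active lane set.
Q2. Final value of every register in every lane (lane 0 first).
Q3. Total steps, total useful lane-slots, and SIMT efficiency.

step 0: z <- ((-3 + 3) + (lane - 0)) {0,1,2,3,4,5,6,7,8,9,10,11,12,13,14,15}
step 1: x <- x                       {0,1,2,3,4,5,6,7,8,9,10,11,12,13,14,15}
step 2: x <- ((z - -9) * min(x, z))  {0,1,2,3,4,5,6,7,8,9,10,11,12,13,14,15}
step 3: z <- x                       {0,1,2,3,4,5,6,7,8,9,10,11,12,13,14,15}
step 4: z <- 0                       {0,1,2,3,4,5,6,7,8,9,10,11,12,13,14,15}
step 5: eval (z < (3 + (lane // 4))) {0,1,2,3,4,5,6,7,8,9,10,11,12,13,14,15}
step 6: x <- z                       {0,1,2,3,4,5,6,7,8,9,10,11,12,13,14,15}
step 7: z <- (z + 1)                 {0,1,2,3,4,5,6,7,8,9,10,11,12,13,14,15}
step 8: eval (z < (3 + (lane // 4))) {0,1,2,3,4,5,6,7,8,9,10,11,12,13,14,15}
step 9: x <- z                       {0,1,2,3,4,5,6,7,8,9,10,11,12,13,14,15}
step 10: z <- (z + 1)                 {0,1,2,3,4,5,6,7,8,9,10,11,12,13,14,15}
step 11: eval (z < (3 + (lane // 4))) {0,1,2,3,4,5,6,7,8,9,10,11,12,13,14,15}
step 12: x <- z                       {0,1,2,3,4,5,6,7,8,9,10,11,12,13,14,15}
step 13: z <- (z + 1)                 {0,1,2,3,4,5,6,7,8,9,10,11,12,13,14,15}
step 14: eval (z < (3 + (lane // 4))) {0,1,2,3,4,5,6,7,8,9,10,11,12,13,14,15}
step 15: x <- z                       {4,5,6,7,8,9,10,11,12,13,14,15}
step 16: z <- (z + 1)                 {4,5,6,7,8,9,10,11,12,13,14,15}
step 17: eval (z < (3 + (lane // 4))) {4,5,6,7,8,9,10,11,12,13,14,15}
step 18: x <- z                       {8,9,10,11,12,13,14,15}
step 19: z <- (z + 1)                 {8,9,10,11,12,13,14,15}
step 20: eval (z < (3 + (lane // 4))) {8,9,10,11,12,13,14,15}
step 21: x <- z                       {12,13,14,15}
step 22: z <- (z + 1)                 {12,13,14,15}
step 23: eval (z < (3 + (lane // 4))) {12,13,14,15}
step 24: z <- ((7 * x) - (z // 5))    {0,1,2,3,4,5,6,7,8,9,10,11,12,13,14,15}
step 25: x <- x                       {0,1,2,3,4,5,6,7,8,9,10,11,12,13,14,15}
step 26: z <- min(lane, (lane * 8))   {0,1,2,3,4,5,6,7,8,9,10,11,12,13,14,15}

Answer: 27 steps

x: 2,2,2,2,3,3,3,3,4,4,4,4,5,5,5,5
z: 0,1,2,3,4,5,6,7,8,9,10,11,12,13,14,15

steps = 27; useful = 360; efficiency = 360/432 = 5/6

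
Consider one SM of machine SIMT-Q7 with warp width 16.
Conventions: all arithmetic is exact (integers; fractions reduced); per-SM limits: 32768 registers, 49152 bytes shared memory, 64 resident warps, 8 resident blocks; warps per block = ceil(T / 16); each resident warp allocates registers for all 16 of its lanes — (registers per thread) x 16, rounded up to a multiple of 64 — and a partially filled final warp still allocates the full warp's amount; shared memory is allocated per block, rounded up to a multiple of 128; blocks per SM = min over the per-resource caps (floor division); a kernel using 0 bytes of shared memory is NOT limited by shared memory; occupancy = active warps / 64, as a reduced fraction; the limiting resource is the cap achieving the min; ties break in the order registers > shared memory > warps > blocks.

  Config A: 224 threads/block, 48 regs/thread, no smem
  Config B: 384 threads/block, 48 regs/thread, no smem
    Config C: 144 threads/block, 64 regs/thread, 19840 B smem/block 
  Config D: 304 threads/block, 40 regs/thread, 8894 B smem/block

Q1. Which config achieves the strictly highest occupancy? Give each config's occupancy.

occupancies: A 21/32, B 3/8, C 9/32, D 19/32

Answer: A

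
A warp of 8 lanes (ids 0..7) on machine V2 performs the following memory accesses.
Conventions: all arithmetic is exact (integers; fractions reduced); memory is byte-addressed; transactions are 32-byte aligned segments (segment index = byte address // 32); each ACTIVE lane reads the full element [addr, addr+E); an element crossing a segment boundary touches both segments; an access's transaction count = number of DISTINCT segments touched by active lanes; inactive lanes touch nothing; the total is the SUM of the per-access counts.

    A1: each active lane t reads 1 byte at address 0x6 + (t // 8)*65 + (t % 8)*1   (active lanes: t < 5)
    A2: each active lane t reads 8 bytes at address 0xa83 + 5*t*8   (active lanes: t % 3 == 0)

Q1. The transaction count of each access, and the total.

A1: 1 transaction
A2: 4 transactions

Answer: 1,4; total 5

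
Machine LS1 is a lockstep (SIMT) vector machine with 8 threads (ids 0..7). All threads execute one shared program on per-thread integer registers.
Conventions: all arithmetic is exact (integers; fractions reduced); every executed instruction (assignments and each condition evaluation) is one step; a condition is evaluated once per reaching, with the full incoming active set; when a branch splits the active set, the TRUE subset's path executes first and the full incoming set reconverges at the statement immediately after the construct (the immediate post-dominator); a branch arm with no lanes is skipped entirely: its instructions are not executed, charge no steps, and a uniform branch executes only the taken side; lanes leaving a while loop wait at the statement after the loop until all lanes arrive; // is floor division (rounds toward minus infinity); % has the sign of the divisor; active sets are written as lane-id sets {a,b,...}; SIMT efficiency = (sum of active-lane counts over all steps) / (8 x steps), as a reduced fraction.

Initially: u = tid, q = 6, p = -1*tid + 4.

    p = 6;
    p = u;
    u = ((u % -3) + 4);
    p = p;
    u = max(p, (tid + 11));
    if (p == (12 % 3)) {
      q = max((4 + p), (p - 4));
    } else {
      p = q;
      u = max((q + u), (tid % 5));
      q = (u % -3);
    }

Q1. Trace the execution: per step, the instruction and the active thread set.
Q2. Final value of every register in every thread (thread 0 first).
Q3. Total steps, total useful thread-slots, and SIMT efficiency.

step 0: p <- 6                       {0,1,2,3,4,5,6,7}
step 1: p <- u                       {0,1,2,3,4,5,6,7}
step 2: u <- ((u % -3) + 4)          {0,1,2,3,4,5,6,7}
step 3: p <- p                       {0,1,2,3,4,5,6,7}
step 4: u <- max(p, (tid + 11))      {0,1,2,3,4,5,6,7}
step 5: eval (p == (12 % 3))         {0,1,2,3,4,5,6,7}
step 6: q <- max((4 + p), (p - 4))   {0}
step 7: p <- q                       {1,2,3,4,5,6,7}
step 8: u <- max((q + u), (tid % 5)) {1,2,3,4,5,6,7}
step 9: q <- (u % -3)                {1,2,3,4,5,6,7}

Answer: 10 steps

u: 11,18,19,20,21,22,23,24
q: 4,0,-2,-1,0,-2,-1,0
p: 0,6,6,6,6,6,6,6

steps = 10; useful = 70; efficiency = 70/80 = 7/8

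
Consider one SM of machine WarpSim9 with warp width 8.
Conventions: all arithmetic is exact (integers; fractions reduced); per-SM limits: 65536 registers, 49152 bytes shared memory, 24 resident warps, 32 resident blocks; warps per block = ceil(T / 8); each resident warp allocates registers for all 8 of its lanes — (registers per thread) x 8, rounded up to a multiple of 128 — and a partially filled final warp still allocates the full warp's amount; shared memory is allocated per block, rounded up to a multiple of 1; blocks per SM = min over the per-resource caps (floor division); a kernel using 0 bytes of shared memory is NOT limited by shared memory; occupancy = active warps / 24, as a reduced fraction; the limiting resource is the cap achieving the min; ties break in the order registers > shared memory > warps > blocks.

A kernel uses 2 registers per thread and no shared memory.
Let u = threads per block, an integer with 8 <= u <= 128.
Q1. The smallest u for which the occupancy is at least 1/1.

Answer: u = 8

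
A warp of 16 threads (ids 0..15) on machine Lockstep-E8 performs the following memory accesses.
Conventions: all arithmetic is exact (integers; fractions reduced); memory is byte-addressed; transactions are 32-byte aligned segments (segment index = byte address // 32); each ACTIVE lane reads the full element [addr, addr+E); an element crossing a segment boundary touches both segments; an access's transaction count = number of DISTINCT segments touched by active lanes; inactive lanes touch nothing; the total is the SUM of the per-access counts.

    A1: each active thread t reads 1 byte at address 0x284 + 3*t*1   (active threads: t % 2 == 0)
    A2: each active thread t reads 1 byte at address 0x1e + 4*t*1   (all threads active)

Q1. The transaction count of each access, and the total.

A1: 2 transactions
A2: 3 transactions

Answer: 2,3; total 5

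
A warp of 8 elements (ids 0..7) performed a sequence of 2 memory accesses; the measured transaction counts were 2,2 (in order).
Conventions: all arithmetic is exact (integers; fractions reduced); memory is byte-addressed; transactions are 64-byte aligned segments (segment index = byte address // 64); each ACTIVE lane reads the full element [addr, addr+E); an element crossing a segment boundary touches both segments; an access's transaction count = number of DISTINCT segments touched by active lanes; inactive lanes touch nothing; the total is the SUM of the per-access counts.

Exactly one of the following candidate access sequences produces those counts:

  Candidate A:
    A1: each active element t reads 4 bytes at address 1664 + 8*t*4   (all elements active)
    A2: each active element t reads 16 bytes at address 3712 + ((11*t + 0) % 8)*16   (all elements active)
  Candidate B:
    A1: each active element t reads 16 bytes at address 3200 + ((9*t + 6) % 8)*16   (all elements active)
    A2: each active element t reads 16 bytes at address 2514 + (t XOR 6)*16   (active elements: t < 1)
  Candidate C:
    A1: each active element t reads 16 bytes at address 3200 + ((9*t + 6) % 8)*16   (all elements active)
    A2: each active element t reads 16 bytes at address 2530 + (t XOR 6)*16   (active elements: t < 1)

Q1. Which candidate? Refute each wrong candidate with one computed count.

A: A1 gives 4 transactions, not 2
C: A2 gives 1 transaction, not 2
B: all counts match (2,2)

Answer: B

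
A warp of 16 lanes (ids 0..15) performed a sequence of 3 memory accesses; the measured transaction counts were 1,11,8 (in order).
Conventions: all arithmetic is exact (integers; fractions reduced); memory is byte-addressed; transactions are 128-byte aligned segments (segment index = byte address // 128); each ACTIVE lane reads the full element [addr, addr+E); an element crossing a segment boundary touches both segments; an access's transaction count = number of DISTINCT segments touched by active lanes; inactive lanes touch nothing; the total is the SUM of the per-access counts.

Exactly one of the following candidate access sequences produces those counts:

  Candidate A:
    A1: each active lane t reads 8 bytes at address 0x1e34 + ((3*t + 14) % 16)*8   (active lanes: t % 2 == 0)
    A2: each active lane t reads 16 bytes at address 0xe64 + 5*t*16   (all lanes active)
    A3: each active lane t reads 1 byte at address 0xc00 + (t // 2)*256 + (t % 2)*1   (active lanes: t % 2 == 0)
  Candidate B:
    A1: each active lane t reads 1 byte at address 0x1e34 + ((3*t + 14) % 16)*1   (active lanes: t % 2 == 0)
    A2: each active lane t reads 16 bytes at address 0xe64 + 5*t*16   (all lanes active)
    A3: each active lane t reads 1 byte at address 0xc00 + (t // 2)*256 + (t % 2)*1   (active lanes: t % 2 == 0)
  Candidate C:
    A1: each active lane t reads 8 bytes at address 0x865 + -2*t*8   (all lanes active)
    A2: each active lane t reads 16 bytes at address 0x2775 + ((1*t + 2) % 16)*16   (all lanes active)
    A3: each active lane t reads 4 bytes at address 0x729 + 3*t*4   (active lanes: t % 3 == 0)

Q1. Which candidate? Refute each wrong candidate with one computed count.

A: A1 gives 2 transactions, not 1
C: A1 gives 3 transactions, not 1
B: all counts match (1,11,8)

Answer: B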